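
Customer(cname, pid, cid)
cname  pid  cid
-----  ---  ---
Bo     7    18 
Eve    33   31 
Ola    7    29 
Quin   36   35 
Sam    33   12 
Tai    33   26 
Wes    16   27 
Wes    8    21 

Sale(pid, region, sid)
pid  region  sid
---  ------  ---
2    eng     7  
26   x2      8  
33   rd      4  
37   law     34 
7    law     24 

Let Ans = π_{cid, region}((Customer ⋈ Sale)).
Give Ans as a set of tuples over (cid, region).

{(12, rd), (18, law), (26, rd), (29, law), (31, rd)}

Customer ⋈ Sale (natural join on pid): {(Bo, 7, 18, law, 24), (Eve, 33, 31, rd, 4), (Ola, 7, 29, law, 24), (Sam, 33, 12, rd, 4), (Tai, 33, 26, rd, 4)}
Projecting to cid, region: {(12, rd), (18, law), (26, rd), (29, law), (31, rd)}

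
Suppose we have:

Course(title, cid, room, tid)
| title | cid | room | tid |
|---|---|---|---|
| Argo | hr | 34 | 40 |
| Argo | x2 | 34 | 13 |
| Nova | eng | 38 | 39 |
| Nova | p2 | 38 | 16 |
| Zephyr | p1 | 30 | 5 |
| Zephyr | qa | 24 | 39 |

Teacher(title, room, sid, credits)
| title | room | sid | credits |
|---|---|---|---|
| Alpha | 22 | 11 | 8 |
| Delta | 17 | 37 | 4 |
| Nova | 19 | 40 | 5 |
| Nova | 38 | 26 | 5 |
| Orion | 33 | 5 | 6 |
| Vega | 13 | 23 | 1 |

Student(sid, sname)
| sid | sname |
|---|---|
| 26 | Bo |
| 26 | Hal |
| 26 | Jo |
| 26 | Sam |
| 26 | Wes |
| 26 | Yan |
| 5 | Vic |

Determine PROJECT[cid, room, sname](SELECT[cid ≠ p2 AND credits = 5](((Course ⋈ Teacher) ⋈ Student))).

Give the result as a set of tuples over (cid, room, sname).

{(eng, 38, Bo), (eng, 38, Hal), (eng, 38, Jo), (eng, 38, Sam), (eng, 38, Wes), (eng, 38, Yan)}

Joining Course and Teacher on title, room yields {(Nova, eng, 38, 39, 26, 5), (Nova, p2, 38, 16, 26, 5)}.
Joining (Course ⋈ Teacher) and Student on sid yields {(Nova, eng, 38, 39, 26, 5, Bo), (Nova, eng, 38, 39, 26, 5, Hal), (Nova, eng, 38, 39, 26, 5, Jo), (Nova, eng, 38, 39, 26, 5, Sam), (Nova, eng, 38, 39, 26, 5, Wes), (Nova, eng, 38, 39, 26, 5, Yan), (Nova, p2, 38, 16, 26, 5, Bo), (Nova, p2, 38, 16, 26, 5, Hal), (Nova, p2, 38, 16, 26, 5, Jo), (Nova, p2, 38, 16, 26, 5, Sam), (Nova, p2, 38, 16, 26, 5, Wes), (Nova, p2, 38, 16, 26, 5, Yan)}.
Apply σ_{cid ≠ p2 AND credits = 5}; surviving tuples: {(Nova, eng, 38, 39, 26, 5, Bo), (Nova, eng, 38, 39, 26, 5, Hal), (Nova, eng, 38, 39, 26, 5, Jo), (Nova, eng, 38, 39, 26, 5, Sam), (Nova, eng, 38, 39, 26, 5, Wes), (Nova, eng, 38, 39, 26, 5, Yan)}
π_{cid, room, sname} gives {(eng, 38, Bo), (eng, 38, Hal), (eng, 38, Jo), (eng, 38, Sam), (eng, 38, Wes), (eng, 38, Yan)}.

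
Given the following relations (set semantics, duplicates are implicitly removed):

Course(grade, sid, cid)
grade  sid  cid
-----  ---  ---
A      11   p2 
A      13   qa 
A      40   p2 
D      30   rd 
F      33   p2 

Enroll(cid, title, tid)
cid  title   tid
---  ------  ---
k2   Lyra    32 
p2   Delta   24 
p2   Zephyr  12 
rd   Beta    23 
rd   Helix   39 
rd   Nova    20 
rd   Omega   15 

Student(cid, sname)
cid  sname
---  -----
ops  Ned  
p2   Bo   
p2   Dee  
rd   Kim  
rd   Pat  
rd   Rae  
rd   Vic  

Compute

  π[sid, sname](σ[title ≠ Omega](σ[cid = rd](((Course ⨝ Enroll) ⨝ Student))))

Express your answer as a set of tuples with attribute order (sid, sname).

{(30, Kim), (30, Pat), (30, Rae), (30, Vic)}

Course ⋈ Enroll (natural join on cid): {(A, 11, p2, Delta, 24), (A, 11, p2, Zephyr, 12), (A, 40, p2, Delta, 24), (A, 40, p2, Zephyr, 12), (D, 30, rd, Beta, 23), (D, 30, rd, Helix, 39), (D, 30, rd, Nova, 20), (D, 30, rd, Omega, 15), (F, 33, p2, Delta, 24), (F, 33, p2, Zephyr, 12)}
(Course ⨝ Enroll) ⋈ Student (natural join on cid): {(A, 11, p2, Delta, 24, Bo), (A, 11, p2, Delta, 24, Dee), (A, 11, p2, Zephyr, 12, Bo), (A, 11, p2, Zephyr, 12, Dee), (A, 40, p2, Delta, 24, Bo), (A, 40, p2, Delta, 24, Dee), (A, 40, p2, Zephyr, 12, Bo), (A, 40, p2, Zephyr, 12, Dee), (D, 30, rd, Beta, 23, Kim), (D, 30, rd, Beta, 23, Pat), (D, 30, rd, Beta, 23, Rae), (D, 30, rd, Beta, 23, Vic), (D, 30, rd, Helix, 39, Kim), (D, 30, rd, Helix, 39, Pat), (D, 30, rd, Helix, 39, Rae), (D, 30, rd, Helix, 39, Vic), (D, 30, rd, Nova, 20, Kim), (D, 30, rd, Nova, 20, Pat), (D, 30, rd, Nova, 20, Rae), (D, 30, rd, Nova, 20, Vic), (D, 30, rd, Omega, 15, Kim), (D, 30, rd, Omega, 15, Pat), (D, 30, rd, Omega, 15, Rae), (D, 30, rd, Omega, 15, Vic), (F, 33, p2, Delta, 24, Bo), (F, 33, p2, Delta, 24, Dee), (F, 33, p2, Zephyr, 12, Bo), (F, 33, p2, Zephyr, 12, Dee)}
Apply σ_{cid = rd}; surviving tuples: {(D, 30, rd, Beta, 23, Kim), (D, 30, rd, Beta, 23, Pat), (D, 30, rd, Beta, 23, Rae), (D, 30, rd, Beta, 23, Vic), (D, 30, rd, Helix, 39, Kim), (D, 30, rd, Helix, 39, Pat), (D, 30, rd, Helix, 39, Rae), (D, 30, rd, Helix, 39, Vic), (D, 30, rd, Nova, 20, Kim), (D, 30, rd, Nova, 20, Pat), (D, 30, rd, Nova, 20, Rae), (D, 30, rd, Nova, 20, Vic), (D, 30, rd, Omega, 15, Kim), (D, 30, rd, Omega, 15, Pat), (D, 30, rd, Omega, 15, Rae), (D, 30, rd, Omega, 15, Vic)}
Apply σ_{title ≠ Omega}; surviving tuples: {(D, 30, rd, Beta, 23, Kim), (D, 30, rd, Beta, 23, Pat), (D, 30, rd, Beta, 23, Rae), (D, 30, rd, Beta, 23, Vic), (D, 30, rd, Helix, 39, Kim), (D, 30, rd, Helix, 39, Pat), (D, 30, rd, Helix, 39, Rae), (D, 30, rd, Helix, 39, Vic), (D, 30, rd, Nova, 20, Kim), (D, 30, rd, Nova, 20, Pat), (D, 30, rd, Nova, 20, Rae), (D, 30, rd, Nova, 20, Vic)}
π_{sid, sname} gives {(30, Kim), (30, Pat), (30, Rae), (30, Vic)} (8 duplicate(s) eliminated).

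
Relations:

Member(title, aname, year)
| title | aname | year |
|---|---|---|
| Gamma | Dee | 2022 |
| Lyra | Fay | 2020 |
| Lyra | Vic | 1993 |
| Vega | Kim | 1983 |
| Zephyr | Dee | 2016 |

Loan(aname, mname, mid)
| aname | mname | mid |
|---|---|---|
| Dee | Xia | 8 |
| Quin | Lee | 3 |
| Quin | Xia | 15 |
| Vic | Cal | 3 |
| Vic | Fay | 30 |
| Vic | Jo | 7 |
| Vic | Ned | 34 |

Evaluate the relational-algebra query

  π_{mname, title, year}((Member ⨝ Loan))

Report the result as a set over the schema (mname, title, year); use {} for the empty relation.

Natural join on aname: {(Gamma, Dee, 2022, Xia, 8), (Lyra, Vic, 1993, Cal, 3), (Lyra, Vic, 1993, Fay, 30), (Lyra, Vic, 1993, Jo, 7), (Lyra, Vic, 1993, Ned, 34), (Zephyr, Dee, 2016, Xia, 8)}
Keep only column(s) mname, title, year: {(Cal, Lyra, 1993), (Fay, Lyra, 1993), (Jo, Lyra, 1993), (Ned, Lyra, 1993), (Xia, Gamma, 2022), (Xia, Zephyr, 2016)}

{(Cal, Lyra, 1993), (Fay, Lyra, 1993), (Jo, Lyra, 1993), (Ned, Lyra, 1993), (Xia, Gamma, 2022), (Xia, Zephyr, 2016)}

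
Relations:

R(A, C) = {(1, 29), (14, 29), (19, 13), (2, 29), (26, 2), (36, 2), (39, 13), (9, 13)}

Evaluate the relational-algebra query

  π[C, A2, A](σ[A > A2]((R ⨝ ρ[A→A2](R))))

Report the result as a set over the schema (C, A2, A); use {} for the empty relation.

ρ[A→A2]: schema becomes (A2, C); tuples unchanged.
Joining R and ρ[A→A2](R) on C yields {(1, 29, 1), (1, 29, 14), (1, 29, 2), (14, 29, 1), (14, 29, 14), (14, 29, 2), (19, 13, 19), (19, 13, 39), (19, 13, 9), (2, 29, 1), (2, 29, 14), (2, 29, 2), (26, 2, 26), (26, 2, 36), (36, 2, 26), (36, 2, 36), (39, 13, 19), (39, 13, 39), (39, 13, 9), (9, 13, 19), (9, 13, 39), (9, 13, 9)}.
Filtering on A > A2 leaves {(14, 29, 1), (14, 29, 2), (19, 13, 9), (2, 29, 1), (36, 2, 26), (39, 13, 19), (39, 13, 9)}.
π[C, A2, A]: project onto (C, A2, A) → {(13, 19, 39), (13, 9, 19), (13, 9, 39), (2, 26, 36), (29, 1, 14), (29, 1, 2), (29, 2, 14)}

{(13, 19, 39), (13, 9, 19), (13, 9, 39), (2, 26, 36), (29, 1, 14), (29, 1, 2), (29, 2, 14)}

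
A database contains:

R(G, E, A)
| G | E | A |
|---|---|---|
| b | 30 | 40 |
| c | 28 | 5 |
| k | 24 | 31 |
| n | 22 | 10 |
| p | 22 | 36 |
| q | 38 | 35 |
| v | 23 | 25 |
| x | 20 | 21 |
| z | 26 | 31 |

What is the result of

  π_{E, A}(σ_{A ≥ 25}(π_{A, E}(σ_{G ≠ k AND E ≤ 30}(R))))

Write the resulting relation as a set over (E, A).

Selection G ≠ k AND E ≤ 30: {(b, 30, 40), (c, 28, 5), (n, 22, 10), (p, 22, 36), (v, 23, 25), (x, 20, 21), (z, 26, 31)}
π[A, E]: project onto (A, E) → {(10, 22), (21, 20), (25, 23), (31, 26), (36, 22), (40, 30), (5, 28)}
Selection A ≥ 25: {(25, 23), (31, 26), (36, 22), (40, 30)}
π[E, A]: project onto (E, A) → {(22, 36), (23, 25), (26, 31), (30, 40)}

{(22, 36), (23, 25), (26, 31), (30, 40)}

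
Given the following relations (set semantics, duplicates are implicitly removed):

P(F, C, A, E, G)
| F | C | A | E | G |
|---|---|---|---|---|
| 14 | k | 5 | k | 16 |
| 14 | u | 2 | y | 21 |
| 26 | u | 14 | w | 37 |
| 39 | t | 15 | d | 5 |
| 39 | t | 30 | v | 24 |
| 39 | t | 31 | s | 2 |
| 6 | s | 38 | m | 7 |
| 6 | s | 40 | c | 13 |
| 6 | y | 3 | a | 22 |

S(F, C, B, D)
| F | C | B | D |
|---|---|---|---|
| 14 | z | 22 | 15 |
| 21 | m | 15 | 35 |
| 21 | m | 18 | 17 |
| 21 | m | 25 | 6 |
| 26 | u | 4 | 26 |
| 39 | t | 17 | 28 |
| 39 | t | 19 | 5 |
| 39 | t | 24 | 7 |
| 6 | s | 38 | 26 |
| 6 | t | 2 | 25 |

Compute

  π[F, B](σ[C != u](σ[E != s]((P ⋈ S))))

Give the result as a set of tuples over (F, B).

{(39, 17), (39, 19), (39, 24), (6, 38)}

Natural join on F, C: {(26, u, 14, w, 37, 4, 26), (39, t, 15, d, 5, 17, 28), (39, t, 15, d, 5, 19, 5), (39, t, 15, d, 5, 24, 7), (39, t, 30, v, 24, 17, 28), (39, t, 30, v, 24, 19, 5), (39, t, 30, v, 24, 24, 7), (39, t, 31, s, 2, 17, 28), (39, t, 31, s, 2, 19, 5), (39, t, 31, s, 2, 24, 7), (6, s, 38, m, 7, 38, 26), (6, s, 40, c, 13, 38, 26)}
σ[E != s]: keep tuples satisfying E != s → {(26, u, 14, w, 37, 4, 26), (39, t, 15, d, 5, 17, 28), (39, t, 15, d, 5, 19, 5), (39, t, 15, d, 5, 24, 7), (39, t, 30, v, 24, 17, 28), (39, t, 30, v, 24, 19, 5), (39, t, 30, v, 24, 24, 7), (6, s, 38, m, 7, 38, 26), (6, s, 40, c, 13, 38, 26)}
σ[C != u]: keep tuples satisfying C != u → {(39, t, 15, d, 5, 17, 28), (39, t, 15, d, 5, 19, 5), (39, t, 15, d, 5, 24, 7), (39, t, 30, v, 24, 17, 28), (39, t, 30, v, 24, 19, 5), (39, t, 30, v, 24, 24, 7), (6, s, 38, m, 7, 38, 26), (6, s, 40, c, 13, 38, 26)}
π[F, B]: project onto (F, B) (4 duplicate(s) eliminated) → {(39, 17), (39, 19), (39, 24), (6, 38)}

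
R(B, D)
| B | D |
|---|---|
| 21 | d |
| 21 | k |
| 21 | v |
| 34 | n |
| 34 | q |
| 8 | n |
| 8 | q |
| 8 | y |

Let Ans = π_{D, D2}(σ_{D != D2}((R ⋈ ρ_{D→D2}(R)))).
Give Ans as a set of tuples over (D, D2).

{(d, k), (d, v), (k, d), (k, v), (n, q), (n, y), (q, n), (q, y), (v, d), (v, k), (y, n), (y, q)}

ρ[D→D2]: schema becomes (B, D2); tuples unchanged.
Natural join on B: {(21, d, d), (21, d, k), (21, d, v), (21, k, d), (21, k, k), (21, k, v), (21, v, d), (21, v, k), (21, v, v), (34, n, n), (34, n, q), (34, q, n), (34, q, q), (8, n, n), (8, n, q), (8, n, y), (8, q, n), (8, q, q), (8, q, y), (8, y, n), (8, y, q), (8, y, y)}
Selection D != D2: {(21, d, k), (21, d, v), (21, k, d), (21, k, v), (21, v, d), (21, v, k), (34, n, q), (34, q, n), (8, n, q), (8, n, y), (8, q, n), (8, q, y), (8, y, n), (8, y, q)}
π_{D, D2} gives {(d, k), (d, v), (k, d), (k, v), (n, q), (n, y), (q, n), (q, y), (v, d), (v, k), (y, n), (y, q)} (2 duplicate(s) eliminated).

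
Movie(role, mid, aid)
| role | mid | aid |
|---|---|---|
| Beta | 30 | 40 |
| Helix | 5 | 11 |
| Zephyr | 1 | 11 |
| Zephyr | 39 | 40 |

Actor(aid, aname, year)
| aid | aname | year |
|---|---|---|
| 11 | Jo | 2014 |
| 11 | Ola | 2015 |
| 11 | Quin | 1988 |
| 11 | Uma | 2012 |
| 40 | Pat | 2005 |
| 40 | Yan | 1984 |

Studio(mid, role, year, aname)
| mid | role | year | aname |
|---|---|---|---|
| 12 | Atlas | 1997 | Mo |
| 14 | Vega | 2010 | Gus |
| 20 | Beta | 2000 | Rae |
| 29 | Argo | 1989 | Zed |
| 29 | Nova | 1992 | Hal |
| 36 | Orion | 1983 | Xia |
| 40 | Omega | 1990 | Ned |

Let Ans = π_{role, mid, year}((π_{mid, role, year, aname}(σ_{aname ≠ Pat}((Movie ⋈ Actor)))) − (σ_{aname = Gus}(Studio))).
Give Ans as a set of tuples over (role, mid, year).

{(Beta, 30, 1984), (Helix, 5, 1988), (Helix, 5, 2012), (Helix, 5, 2014), (Helix, 5, 2015), (Zephyr, 1, 1988), (Zephyr, 1, 2012), (Zephyr, 1, 2014), (Zephyr, 1, 2015), (Zephyr, 39, 1984)}

Joining Movie and Actor on aid yields {(Beta, 30, 40, Pat, 2005), (Beta, 30, 40, Yan, 1984), (Helix, 5, 11, Jo, 2014), (Helix, 5, 11, Ola, 2015), (Helix, 5, 11, Quin, 1988), (Helix, 5, 11, Uma, 2012), (Zephyr, 1, 11, Jo, 2014), (Zephyr, 1, 11, Ola, 2015), (Zephyr, 1, 11, Quin, 1988), (Zephyr, 1, 11, Uma, 2012), (Zephyr, 39, 40, Pat, 2005), (Zephyr, 39, 40, Yan, 1984)}.
Selection aname ≠ Pat: {(Beta, 30, 40, Yan, 1984), (Helix, 5, 11, Jo, 2014), (Helix, 5, 11, Ola, 2015), (Helix, 5, 11, Quin, 1988), (Helix, 5, 11, Uma, 2012), (Zephyr, 1, 11, Jo, 2014), (Zephyr, 1, 11, Ola, 2015), (Zephyr, 1, 11, Quin, 1988), (Zephyr, 1, 11, Uma, 2012), (Zephyr, 39, 40, Yan, 1984)}
Projecting to mid, role, year, aname: {(1, Zephyr, 1988, Quin), (1, Zephyr, 2012, Uma), (1, Zephyr, 2014, Jo), (1, Zephyr, 2015, Ola), (30, Beta, 1984, Yan), (39, Zephyr, 1984, Yan), (5, Helix, 1988, Quin), (5, Helix, 2012, Uma), (5, Helix, 2014, Jo), (5, Helix, 2015, Ola)}
Selection aname = Gus: {(14, Vega, 2010, Gus)}
Taking the difference: {(1, Zephyr, 1988, Quin), (1, Zephyr, 2012, Uma), (1, Zephyr, 2014, Jo), (1, Zephyr, 2015, Ola), (30, Beta, 1984, Yan), (39, Zephyr, 1984, Yan), (5, Helix, 1988, Quin), (5, Helix, 2012, Uma), (5, Helix, 2014, Jo), (5, Helix, 2015, Ola)}
Projecting to role, mid, year: {(Beta, 30, 1984), (Helix, 5, 1988), (Helix, 5, 2012), (Helix, 5, 2014), (Helix, 5, 2015), (Zephyr, 1, 1988), (Zephyr, 1, 2012), (Zephyr, 1, 2014), (Zephyr, 1, 2015), (Zephyr, 39, 1984)}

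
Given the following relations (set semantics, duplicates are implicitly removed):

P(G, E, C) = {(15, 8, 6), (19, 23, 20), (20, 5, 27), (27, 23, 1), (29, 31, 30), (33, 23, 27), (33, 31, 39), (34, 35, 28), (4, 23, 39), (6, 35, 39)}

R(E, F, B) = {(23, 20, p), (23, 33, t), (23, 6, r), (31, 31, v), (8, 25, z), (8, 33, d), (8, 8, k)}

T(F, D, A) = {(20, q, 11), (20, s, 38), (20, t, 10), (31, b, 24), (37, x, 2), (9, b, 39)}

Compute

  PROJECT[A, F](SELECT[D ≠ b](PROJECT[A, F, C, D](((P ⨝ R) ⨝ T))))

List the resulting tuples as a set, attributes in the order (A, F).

{(10, 20), (11, 20), (38, 20)}

Natural join on E: {(15, 8, 6, 25, z), (15, 8, 6, 33, d), (15, 8, 6, 8, k), (19, 23, 20, 20, p), (19, 23, 20, 33, t), (19, 23, 20, 6, r), (27, 23, 1, 20, p), (27, 23, 1, 33, t), (27, 23, 1, 6, r), (29, 31, 30, 31, v), (33, 23, 27, 20, p), (33, 23, 27, 33, t), (33, 23, 27, 6, r), (33, 31, 39, 31, v), (4, 23, 39, 20, p), (4, 23, 39, 33, t), (4, 23, 39, 6, r)}
Natural join on F: {(19, 23, 20, 20, p, q, 11), (19, 23, 20, 20, p, s, 38), (19, 23, 20, 20, p, t, 10), (27, 23, 1, 20, p, q, 11), (27, 23, 1, 20, p, s, 38), (27, 23, 1, 20, p, t, 10), (29, 31, 30, 31, v, b, 24), (33, 23, 27, 20, p, q, 11), (33, 23, 27, 20, p, s, 38), (33, 23, 27, 20, p, t, 10), (33, 31, 39, 31, v, b, 24), (4, 23, 39, 20, p, q, 11), (4, 23, 39, 20, p, s, 38), (4, 23, 39, 20, p, t, 10)}
π[A, F, C, D]: project onto (A, F, C, D) → {(10, 20, 1, t), (10, 20, 20, t), (10, 20, 27, t), (10, 20, 39, t), (11, 20, 1, q), (11, 20, 20, q), (11, 20, 27, q), (11, 20, 39, q), (24, 31, 30, b), (24, 31, 39, b), (38, 20, 1, s), (38, 20, 20, s), (38, 20, 27, s), (38, 20, 39, s)}
Filtering on D ≠ b leaves {(10, 20, 1, t), (10, 20, 20, t), (10, 20, 27, t), (10, 20, 39, t), (11, 20, 1, q), (11, 20, 20, q), (11, 20, 27, q), (11, 20, 39, q), (38, 20, 1, s), (38, 20, 20, s), (38, 20, 27, s), (38, 20, 39, s)}.
π[A, F]: project onto (A, F) (9 duplicate(s) eliminated) → {(10, 20), (11, 20), (38, 20)}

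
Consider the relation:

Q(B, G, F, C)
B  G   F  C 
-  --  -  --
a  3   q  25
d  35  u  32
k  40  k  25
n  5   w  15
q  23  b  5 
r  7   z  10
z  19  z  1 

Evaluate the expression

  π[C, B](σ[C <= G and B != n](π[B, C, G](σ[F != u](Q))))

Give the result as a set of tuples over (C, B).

{(1, z), (25, k), (5, q)}

Apply σ_{F != u}; surviving tuples: {(a, 3, q, 25), (k, 40, k, 25), (n, 5, w, 15), (q, 23, b, 5), (r, 7, z, 10), (z, 19, z, 1)}
Projecting to B, C, G: {(a, 25, 3), (k, 25, 40), (n, 15, 5), (q, 5, 23), (r, 10, 7), (z, 1, 19)}
Apply σ_{C <= G and B != n}; surviving tuples: {(k, 25, 40), (q, 5, 23), (z, 1, 19)}
Projecting to C, B: {(1, z), (25, k), (5, q)}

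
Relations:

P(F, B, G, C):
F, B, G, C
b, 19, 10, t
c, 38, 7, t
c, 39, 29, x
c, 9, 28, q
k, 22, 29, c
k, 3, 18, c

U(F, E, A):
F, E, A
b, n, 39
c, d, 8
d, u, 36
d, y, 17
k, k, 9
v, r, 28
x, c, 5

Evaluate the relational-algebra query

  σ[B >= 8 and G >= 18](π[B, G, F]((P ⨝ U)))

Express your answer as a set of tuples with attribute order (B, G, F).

{(22, 29, k), (39, 29, c), (9, 28, c)}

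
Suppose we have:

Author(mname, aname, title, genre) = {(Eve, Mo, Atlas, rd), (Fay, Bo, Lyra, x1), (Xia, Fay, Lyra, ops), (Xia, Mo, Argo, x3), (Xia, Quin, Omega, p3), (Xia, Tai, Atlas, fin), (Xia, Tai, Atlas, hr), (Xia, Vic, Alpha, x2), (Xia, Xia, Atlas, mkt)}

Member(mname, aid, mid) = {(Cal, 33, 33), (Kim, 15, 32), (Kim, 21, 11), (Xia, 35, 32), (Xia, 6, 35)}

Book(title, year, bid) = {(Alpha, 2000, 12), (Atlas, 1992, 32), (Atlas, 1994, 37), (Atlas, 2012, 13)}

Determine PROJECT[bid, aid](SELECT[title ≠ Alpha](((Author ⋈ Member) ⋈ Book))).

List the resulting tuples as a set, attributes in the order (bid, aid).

Author ⋈ Member (natural join on mname): {(Xia, Fay, Lyra, ops, 35, 32), (Xia, Fay, Lyra, ops, 6, 35), (Xia, Mo, Argo, x3, 35, 32), (Xia, Mo, Argo, x3, 6, 35), (Xia, Quin, Omega, p3, 35, 32), (Xia, Quin, Omega, p3, 6, 35), (Xia, Tai, Atlas, fin, 35, 32), (Xia, Tai, Atlas, fin, 6, 35), (Xia, Tai, Atlas, hr, 35, 32), (Xia, Tai, Atlas, hr, 6, 35), (Xia, Vic, Alpha, x2, 35, 32), (Xia, Vic, Alpha, x2, 6, 35), (Xia, Xia, Atlas, mkt, 35, 32), (Xia, Xia, Atlas, mkt, 6, 35)}
(Author ⋈ Member) ⋈ Book (natural join on title): {(Xia, Tai, Atlas, fin, 35, 32, 1992, 32), (Xia, Tai, Atlas, fin, 35, 32, 1994, 37), (Xia, Tai, Atlas, fin, 35, 32, 2012, 13), (Xia, Tai, Atlas, fin, 6, 35, 1992, 32), (Xia, Tai, Atlas, fin, 6, 35, 1994, 37), (Xia, Tai, Atlas, fin, 6, 35, 2012, 13), (Xia, Tai, Atlas, hr, 35, 32, 1992, 32), (Xia, Tai, Atlas, hr, 35, 32, 1994, 37), (Xia, Tai, Atlas, hr, 35, 32, 2012, 13), (Xia, Tai, Atlas, hr, 6, 35, 1992, 32), (Xia, Tai, Atlas, hr, 6, 35, 1994, 37), (Xia, Tai, Atlas, hr, 6, 35, 2012, 13), (Xia, Vic, Alpha, x2, 35, 32, 2000, 12), (Xia, Vic, Alpha, x2, 6, 35, 2000, 12), (Xia, Xia, Atlas, mkt, 35, 32, 1992, 32), (Xia, Xia, Atlas, mkt, 35, 32, 1994, 37), (Xia, Xia, Atlas, mkt, 35, 32, 2012, 13), (Xia, Xia, Atlas, mkt, 6, 35, 1992, 32), (Xia, Xia, Atlas, mkt, 6, 35, 1994, 37), (Xia, Xia, Atlas, mkt, 6, 35, 2012, 13)}
σ[title ≠ Alpha]: keep tuples satisfying title ≠ Alpha → {(Xia, Tai, Atlas, fin, 35, 32, 1992, 32), (Xia, Tai, Atlas, fin, 35, 32, 1994, 37), (Xia, Tai, Atlas, fin, 35, 32, 2012, 13), (Xia, Tai, Atlas, fin, 6, 35, 1992, 32), (Xia, Tai, Atlas, fin, 6, 35, 1994, 37), (Xia, Tai, Atlas, fin, 6, 35, 2012, 13), (Xia, Tai, Atlas, hr, 35, 32, 1992, 32), (Xia, Tai, Atlas, hr, 35, 32, 1994, 37), (Xia, Tai, Atlas, hr, 35, 32, 2012, 13), (Xia, Tai, Atlas, hr, 6, 35, 1992, 32), (Xia, Tai, Atlas, hr, 6, 35, 1994, 37), (Xia, Tai, Atlas, hr, 6, 35, 2012, 13), (Xia, Xia, Atlas, mkt, 35, 32, 1992, 32), (Xia, Xia, Atlas, mkt, 35, 32, 1994, 37), (Xia, Xia, Atlas, mkt, 35, 32, 2012, 13), (Xia, Xia, Atlas, mkt, 6, 35, 1992, 32), (Xia, Xia, Atlas, mkt, 6, 35, 1994, 37), (Xia, Xia, Atlas, mkt, 6, 35, 2012, 13)}
Keep only column(s) bid, aid (12 duplicate(s) eliminated): {(13, 35), (13, 6), (32, 35), (32, 6), (37, 35), (37, 6)}

{(13, 35), (13, 6), (32, 35), (32, 6), (37, 35), (37, 6)}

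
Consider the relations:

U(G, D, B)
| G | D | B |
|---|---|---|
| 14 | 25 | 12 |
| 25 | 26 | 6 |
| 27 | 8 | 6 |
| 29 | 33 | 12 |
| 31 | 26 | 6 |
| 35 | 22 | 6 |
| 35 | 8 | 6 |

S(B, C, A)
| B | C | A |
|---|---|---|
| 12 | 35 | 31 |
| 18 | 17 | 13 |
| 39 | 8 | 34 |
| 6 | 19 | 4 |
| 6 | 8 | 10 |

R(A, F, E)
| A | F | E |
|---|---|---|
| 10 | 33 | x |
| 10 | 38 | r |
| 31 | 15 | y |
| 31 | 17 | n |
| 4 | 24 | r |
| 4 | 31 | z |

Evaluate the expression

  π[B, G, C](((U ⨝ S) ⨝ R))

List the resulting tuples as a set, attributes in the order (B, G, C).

Joining U and S on B yields {(14, 25, 12, 35, 31), (25, 26, 6, 19, 4), (25, 26, 6, 8, 10), (27, 8, 6, 19, 4), (27, 8, 6, 8, 10), (29, 33, 12, 35, 31), (31, 26, 6, 19, 4), (31, 26, 6, 8, 10), (35, 22, 6, 19, 4), (35, 22, 6, 8, 10), (35, 8, 6, 19, 4), (35, 8, 6, 8, 10)}.
Joining (U ⨝ S) and R on A yields {(14, 25, 12, 35, 31, 15, y), (14, 25, 12, 35, 31, 17, n), (25, 26, 6, 19, 4, 24, r), (25, 26, 6, 19, 4, 31, z), (25, 26, 6, 8, 10, 33, x), (25, 26, 6, 8, 10, 38, r), (27, 8, 6, 19, 4, 24, r), (27, 8, 6, 19, 4, 31, z), (27, 8, 6, 8, 10, 33, x), (27, 8, 6, 8, 10, 38, r), (29, 33, 12, 35, 31, 15, y), (29, 33, 12, 35, 31, 17, n), (31, 26, 6, 19, 4, 24, r), (31, 26, 6, 19, 4, 31, z), (31, 26, 6, 8, 10, 33, x), (31, 26, 6, 8, 10, 38, r), (35, 22, 6, 19, 4, 24, r), (35, 22, 6, 19, 4, 31, z), (35, 22, 6, 8, 10, 33, x), (35, 22, 6, 8, 10, 38, r), (35, 8, 6, 19, 4, 24, r), (35, 8, 6, 19, 4, 31, z), (35, 8, 6, 8, 10, 33, x), (35, 8, 6, 8, 10, 38, r)}.
π[B, G, C]: project onto (B, G, C) (14 duplicate(s) eliminated) → {(12, 14, 35), (12, 29, 35), (6, 25, 19), (6, 25, 8), (6, 27, 19), (6, 27, 8), (6, 31, 19), (6, 31, 8), (6, 35, 19), (6, 35, 8)}

{(12, 14, 35), (12, 29, 35), (6, 25, 19), (6, 25, 8), (6, 27, 19), (6, 27, 8), (6, 31, 19), (6, 31, 8), (6, 35, 19), (6, 35, 8)}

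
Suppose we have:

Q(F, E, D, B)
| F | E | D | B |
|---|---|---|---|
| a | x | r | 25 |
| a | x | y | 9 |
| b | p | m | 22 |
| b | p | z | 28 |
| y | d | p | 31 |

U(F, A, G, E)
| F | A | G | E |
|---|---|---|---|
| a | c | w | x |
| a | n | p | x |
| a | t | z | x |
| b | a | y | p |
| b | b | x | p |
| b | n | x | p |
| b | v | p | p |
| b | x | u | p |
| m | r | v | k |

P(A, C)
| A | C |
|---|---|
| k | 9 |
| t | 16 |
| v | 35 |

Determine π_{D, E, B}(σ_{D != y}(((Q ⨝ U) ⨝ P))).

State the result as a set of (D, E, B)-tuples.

{(m, p, 22), (r, x, 25), (z, p, 28)}

Natural join on F, E: {(a, x, r, 25, c, w), (a, x, r, 25, n, p), (a, x, r, 25, t, z), (a, x, y, 9, c, w), (a, x, y, 9, n, p), (a, x, y, 9, t, z), (b, p, m, 22, a, y), (b, p, m, 22, b, x), (b, p, m, 22, n, x), (b, p, m, 22, v, p), (b, p, m, 22, x, u), (b, p, z, 28, a, y), (b, p, z, 28, b, x), (b, p, z, 28, n, x), (b, p, z, 28, v, p), (b, p, z, 28, x, u)}
Natural join on A: {(a, x, r, 25, t, z, 16), (a, x, y, 9, t, z, 16), (b, p, m, 22, v, p, 35), (b, p, z, 28, v, p, 35)}
Selection D != y: {(a, x, r, 25, t, z, 16), (b, p, m, 22, v, p, 35), (b, p, z, 28, v, p, 35)}
π_{D, E, B} gives {(m, p, 22), (r, x, 25), (z, p, 28)}.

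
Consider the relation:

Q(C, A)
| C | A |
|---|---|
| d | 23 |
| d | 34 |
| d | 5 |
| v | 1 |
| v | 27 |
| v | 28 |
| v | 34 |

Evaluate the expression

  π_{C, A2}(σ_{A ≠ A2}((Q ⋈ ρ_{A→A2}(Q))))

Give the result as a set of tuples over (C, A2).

{(d, 23), (d, 34), (d, 5), (v, 1), (v, 27), (v, 28), (v, 34)}

ρ[A→A2]: schema becomes (C, A2); tuples unchanged.
Natural join on C: {(d, 23, 23), (d, 23, 34), (d, 23, 5), (d, 34, 23), (d, 34, 34), (d, 34, 5), (d, 5, 23), (d, 5, 34), (d, 5, 5), (v, 1, 1), (v, 1, 27), (v, 1, 28), (v, 1, 34), (v, 27, 1), (v, 27, 27), (v, 27, 28), (v, 27, 34), (v, 28, 1), (v, 28, 27), (v, 28, 28), (v, 28, 34), (v, 34, 1), (v, 34, 27), (v, 34, 28), (v, 34, 34)}
Filtering on A ≠ A2 leaves {(d, 23, 34), (d, 23, 5), (d, 34, 23), (d, 34, 5), (d, 5, 23), (d, 5, 34), (v, 1, 27), (v, 1, 28), (v, 1, 34), (v, 27, 1), (v, 27, 28), (v, 27, 34), (v, 28, 1), (v, 28, 27), (v, 28, 34), (v, 34, 1), (v, 34, 27), (v, 34, 28)}.
Projecting to C, A2 (11 duplicate(s) eliminated): {(d, 23), (d, 34), (d, 5), (v, 1), (v, 27), (v, 28), (v, 34)}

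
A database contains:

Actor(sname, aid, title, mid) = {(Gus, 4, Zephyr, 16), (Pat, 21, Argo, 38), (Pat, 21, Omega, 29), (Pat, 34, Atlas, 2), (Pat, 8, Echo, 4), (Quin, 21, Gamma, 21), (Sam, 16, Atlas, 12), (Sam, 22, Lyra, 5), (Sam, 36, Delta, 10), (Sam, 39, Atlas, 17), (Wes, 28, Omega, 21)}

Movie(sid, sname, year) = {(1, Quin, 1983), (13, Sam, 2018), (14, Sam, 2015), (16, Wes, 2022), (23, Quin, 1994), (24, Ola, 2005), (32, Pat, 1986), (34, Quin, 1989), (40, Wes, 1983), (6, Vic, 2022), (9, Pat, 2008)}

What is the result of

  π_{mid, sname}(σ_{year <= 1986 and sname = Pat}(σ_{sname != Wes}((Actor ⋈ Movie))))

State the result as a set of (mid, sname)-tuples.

Joining Actor and Movie on sname yields {(Pat, 21, Argo, 38, 32, 1986), (Pat, 21, Argo, 38, 9, 2008), (Pat, 21, Omega, 29, 32, 1986), (Pat, 21, Omega, 29, 9, 2008), (Pat, 34, Atlas, 2, 32, 1986), (Pat, 34, Atlas, 2, 9, 2008), (Pat, 8, Echo, 4, 32, 1986), (Pat, 8, Echo, 4, 9, 2008), (Quin, 21, Gamma, 21, 1, 1983), (Quin, 21, Gamma, 21, 23, 1994), (Quin, 21, Gamma, 21, 34, 1989), (Sam, 16, Atlas, 12, 13, 2018), (Sam, 16, Atlas, 12, 14, 2015), (Sam, 22, Lyra, 5, 13, 2018), (Sam, 22, Lyra, 5, 14, 2015), (Sam, 36, Delta, 10, 13, 2018), (Sam, 36, Delta, 10, 14, 2015), (Sam, 39, Atlas, 17, 13, 2018), (Sam, 39, Atlas, 17, 14, 2015), (Wes, 28, Omega, 21, 16, 2022), (Wes, 28, Omega, 21, 40, 1983)}.
Apply σ_{sname != Wes}; surviving tuples: {(Pat, 21, Argo, 38, 32, 1986), (Pat, 21, Argo, 38, 9, 2008), (Pat, 21, Omega, 29, 32, 1986), (Pat, 21, Omega, 29, 9, 2008), (Pat, 34, Atlas, 2, 32, 1986), (Pat, 34, Atlas, 2, 9, 2008), (Pat, 8, Echo, 4, 32, 1986), (Pat, 8, Echo, 4, 9, 2008), (Quin, 21, Gamma, 21, 1, 1983), (Quin, 21, Gamma, 21, 23, 1994), (Quin, 21, Gamma, 21, 34, 1989), (Sam, 16, Atlas, 12, 13, 2018), (Sam, 16, Atlas, 12, 14, 2015), (Sam, 22, Lyra, 5, 13, 2018), (Sam, 22, Lyra, 5, 14, 2015), (Sam, 36, Delta, 10, 13, 2018), (Sam, 36, Delta, 10, 14, 2015), (Sam, 39, Atlas, 17, 13, 2018), (Sam, 39, Atlas, 17, 14, 2015)}
Apply σ_{year <= 1986 and sname = Pat}; surviving tuples: {(Pat, 21, Argo, 38, 32, 1986), (Pat, 21, Omega, 29, 32, 1986), (Pat, 34, Atlas, 2, 32, 1986), (Pat, 8, Echo, 4, 32, 1986)}
Keep only column(s) mid, sname: {(2, Pat), (29, Pat), (38, Pat), (4, Pat)}

{(2, Pat), (29, Pat), (38, Pat), (4, Pat)}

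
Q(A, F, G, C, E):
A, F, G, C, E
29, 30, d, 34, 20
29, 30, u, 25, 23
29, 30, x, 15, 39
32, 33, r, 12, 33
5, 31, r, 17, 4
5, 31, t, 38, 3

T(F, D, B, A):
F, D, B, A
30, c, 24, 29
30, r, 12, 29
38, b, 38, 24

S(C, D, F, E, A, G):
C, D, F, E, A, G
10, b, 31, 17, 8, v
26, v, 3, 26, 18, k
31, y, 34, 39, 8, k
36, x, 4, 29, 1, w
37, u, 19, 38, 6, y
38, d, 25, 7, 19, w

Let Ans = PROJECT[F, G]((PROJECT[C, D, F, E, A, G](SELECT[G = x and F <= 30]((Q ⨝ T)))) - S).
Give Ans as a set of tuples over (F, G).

{(30, x)}

Natural join on A, F: {(29, 30, d, 34, 20, c, 24), (29, 30, d, 34, 20, r, 12), (29, 30, u, 25, 23, c, 24), (29, 30, u, 25, 23, r, 12), (29, 30, x, 15, 39, c, 24), (29, 30, x, 15, 39, r, 12)}
Apply σ_{G = x and F <= 30}; surviving tuples: {(29, 30, x, 15, 39, c, 24), (29, 30, x, 15, 39, r, 12)}
Keep only column(s) C, D, F, E, A, G: {(15, c, 30, 39, 29, x), (15, r, 30, 39, 29, x)}
Difference: {(15, c, 30, 39, 29, x), (15, r, 30, 39, 29, x)} with {(10, b, 31, 17, 8, v), (26, v, 3, 26, 18, k), (31, y, 34, 39, 8, k), (36, x, 4, 29, 1, w), (37, u, 19, 38, 6, y), (38, d, 25, 7, 19, w)} → {(15, c, 30, 39, 29, x), (15, r, 30, 39, 29, x)}
Keep only column(s) F, G (1 duplicate(s) eliminated): {(30, x)}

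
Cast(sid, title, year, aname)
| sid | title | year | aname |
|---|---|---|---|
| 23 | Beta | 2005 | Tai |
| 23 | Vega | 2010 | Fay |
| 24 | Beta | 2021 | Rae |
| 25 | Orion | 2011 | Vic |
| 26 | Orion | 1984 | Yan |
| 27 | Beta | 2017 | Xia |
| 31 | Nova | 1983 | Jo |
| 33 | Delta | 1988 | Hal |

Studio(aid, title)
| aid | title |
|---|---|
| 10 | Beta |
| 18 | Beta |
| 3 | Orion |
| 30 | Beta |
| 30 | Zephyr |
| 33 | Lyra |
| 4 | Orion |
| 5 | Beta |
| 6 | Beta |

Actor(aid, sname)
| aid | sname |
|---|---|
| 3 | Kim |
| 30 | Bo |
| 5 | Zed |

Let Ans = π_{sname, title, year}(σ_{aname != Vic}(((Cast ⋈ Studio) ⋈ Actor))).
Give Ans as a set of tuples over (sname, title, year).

Joining Cast and Studio on title yields {(23, Beta, 2005, Tai, 10), (23, Beta, 2005, Tai, 18), (23, Beta, 2005, Tai, 30), (23, Beta, 2005, Tai, 5), (23, Beta, 2005, Tai, 6), (24, Beta, 2021, Rae, 10), (24, Beta, 2021, Rae, 18), (24, Beta, 2021, Rae, 30), (24, Beta, 2021, Rae, 5), (24, Beta, 2021, Rae, 6), (25, Orion, 2011, Vic, 3), (25, Orion, 2011, Vic, 4), (26, Orion, 1984, Yan, 3), (26, Orion, 1984, Yan, 4), (27, Beta, 2017, Xia, 10), (27, Beta, 2017, Xia, 18), (27, Beta, 2017, Xia, 30), (27, Beta, 2017, Xia, 5), (27, Beta, 2017, Xia, 6)}.
Joining (Cast ⋈ Studio) and Actor on aid yields {(23, Beta, 2005, Tai, 30, Bo), (23, Beta, 2005, Tai, 5, Zed), (24, Beta, 2021, Rae, 30, Bo), (24, Beta, 2021, Rae, 5, Zed), (25, Orion, 2011, Vic, 3, Kim), (26, Orion, 1984, Yan, 3, Kim), (27, Beta, 2017, Xia, 30, Bo), (27, Beta, 2017, Xia, 5, Zed)}.
Selection aname != Vic: {(23, Beta, 2005, Tai, 30, Bo), (23, Beta, 2005, Tai, 5, Zed), (24, Beta, 2021, Rae, 30, Bo), (24, Beta, 2021, Rae, 5, Zed), (26, Orion, 1984, Yan, 3, Kim), (27, Beta, 2017, Xia, 30, Bo), (27, Beta, 2017, Xia, 5, Zed)}
Keep only column(s) sname, title, year: {(Bo, Beta, 2005), (Bo, Beta, 2017), (Bo, Beta, 2021), (Kim, Orion, 1984), (Zed, Beta, 2005), (Zed, Beta, 2017), (Zed, Beta, 2021)}

{(Bo, Beta, 2005), (Bo, Beta, 2017), (Bo, Beta, 2021), (Kim, Orion, 1984), (Zed, Beta, 2005), (Zed, Beta, 2017), (Zed, Beta, 2021)}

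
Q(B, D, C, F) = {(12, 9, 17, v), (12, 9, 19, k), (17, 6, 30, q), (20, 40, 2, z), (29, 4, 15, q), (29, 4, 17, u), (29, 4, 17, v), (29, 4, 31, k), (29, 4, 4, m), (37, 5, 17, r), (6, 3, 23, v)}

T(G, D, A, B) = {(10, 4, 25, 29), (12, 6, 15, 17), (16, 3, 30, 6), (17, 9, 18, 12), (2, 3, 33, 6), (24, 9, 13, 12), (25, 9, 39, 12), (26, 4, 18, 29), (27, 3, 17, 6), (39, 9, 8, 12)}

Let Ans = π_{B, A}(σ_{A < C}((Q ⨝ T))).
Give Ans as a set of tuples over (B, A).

{(12, 13), (12, 18), (12, 8), (17, 15), (29, 18), (29, 25), (6, 17)}

Q ⋈ T (natural join on B, D): {(12, 9, 17, v, 17, 18), (12, 9, 17, v, 24, 13), (12, 9, 17, v, 25, 39), (12, 9, 17, v, 39, 8), (12, 9, 19, k, 17, 18), (12, 9, 19, k, 24, 13), (12, 9, 19, k, 25, 39), (12, 9, 19, k, 39, 8), (17, 6, 30, q, 12, 15), (29, 4, 15, q, 10, 25), (29, 4, 15, q, 26, 18), (29, 4, 17, u, 10, 25), (29, 4, 17, u, 26, 18), (29, 4, 17, v, 10, 25), (29, 4, 17, v, 26, 18), (29, 4, 31, k, 10, 25), (29, 4, 31, k, 26, 18), (29, 4, 4, m, 10, 25), (29, 4, 4, m, 26, 18), (6, 3, 23, v, 16, 30), (6, 3, 23, v, 2, 33), (6, 3, 23, v, 27, 17)}
Apply σ_{A < C}; surviving tuples: {(12, 9, 17, v, 24, 13), (12, 9, 17, v, 39, 8), (12, 9, 19, k, 17, 18), (12, 9, 19, k, 24, 13), (12, 9, 19, k, 39, 8), (17, 6, 30, q, 12, 15), (29, 4, 31, k, 10, 25), (29, 4, 31, k, 26, 18), (6, 3, 23, v, 27, 17)}
π_{B, A} gives {(12, 13), (12, 18), (12, 8), (17, 15), (29, 18), (29, 25), (6, 17)} (2 duplicate(s) eliminated).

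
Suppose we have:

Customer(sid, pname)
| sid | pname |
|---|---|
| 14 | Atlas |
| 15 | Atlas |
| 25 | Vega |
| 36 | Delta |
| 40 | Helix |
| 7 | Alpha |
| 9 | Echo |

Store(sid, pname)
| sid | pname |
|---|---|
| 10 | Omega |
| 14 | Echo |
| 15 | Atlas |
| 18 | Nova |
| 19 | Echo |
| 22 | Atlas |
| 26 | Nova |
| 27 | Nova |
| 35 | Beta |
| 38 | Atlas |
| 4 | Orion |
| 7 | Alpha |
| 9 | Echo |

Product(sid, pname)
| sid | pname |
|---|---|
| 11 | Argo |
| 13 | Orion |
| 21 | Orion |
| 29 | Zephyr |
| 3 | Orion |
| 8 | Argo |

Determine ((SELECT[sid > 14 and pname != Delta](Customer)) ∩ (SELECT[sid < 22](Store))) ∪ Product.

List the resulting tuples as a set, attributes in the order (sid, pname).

Apply σ_{sid > 14 and pname != Delta}; surviving tuples: {(15, Atlas), (25, Vega), (40, Helix)}
Apply σ_{sid < 22}; surviving tuples: {(10, Omega), (14, Echo), (15, Atlas), (18, Nova), (19, Echo), (4, Orion), (7, Alpha), (9, Echo)}
Taking the intersection: {(15, Atlas)}
Taking the union: {(11, Argo), (13, Orion), (15, Atlas), (21, Orion), (29, Zephyr), (3, Orion), (8, Argo)}

{(11, Argo), (13, Orion), (15, Atlas), (21, Orion), (29, Zephyr), (3, Orion), (8, Argo)}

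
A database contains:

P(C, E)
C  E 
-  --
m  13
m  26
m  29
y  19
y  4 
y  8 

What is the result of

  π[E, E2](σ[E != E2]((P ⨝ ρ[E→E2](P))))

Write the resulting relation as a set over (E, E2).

{(13, 26), (13, 29), (19, 4), (19, 8), (26, 13), (26, 29), (29, 13), (29, 26), (4, 19), (4, 8), (8, 19), (8, 4)}

ρ[E→E2]: schema becomes (C, E2); tuples unchanged.
P ⋈ ρ[E→E2](P) (natural join on C): {(m, 13, 13), (m, 13, 26), (m, 13, 29), (m, 26, 13), (m, 26, 26), (m, 26, 29), (m, 29, 13), (m, 29, 26), (m, 29, 29), (y, 19, 19), (y, 19, 4), (y, 19, 8), (y, 4, 19), (y, 4, 4), (y, 4, 8), (y, 8, 19), (y, 8, 4), (y, 8, 8)}
σ[E != E2]: keep tuples satisfying E != E2 → {(m, 13, 26), (m, 13, 29), (m, 26, 13), (m, 26, 29), (m, 29, 13), (m, 29, 26), (y, 19, 4), (y, 19, 8), (y, 4, 19), (y, 4, 8), (y, 8, 19), (y, 8, 4)}
π[E, E2]: project onto (E, E2) → {(13, 26), (13, 29), (19, 4), (19, 8), (26, 13), (26, 29), (29, 13), (29, 26), (4, 19), (4, 8), (8, 19), (8, 4)}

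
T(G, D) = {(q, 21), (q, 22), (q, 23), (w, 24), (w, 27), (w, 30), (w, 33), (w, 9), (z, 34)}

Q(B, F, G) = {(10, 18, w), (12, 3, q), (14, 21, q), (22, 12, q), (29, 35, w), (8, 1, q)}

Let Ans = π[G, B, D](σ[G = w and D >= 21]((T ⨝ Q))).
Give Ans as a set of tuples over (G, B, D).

Joining T and Q on G yields {(q, 21, 12, 3), (q, 21, 14, 21), (q, 21, 22, 12), (q, 21, 8, 1), (q, 22, 12, 3), (q, 22, 14, 21), (q, 22, 22, 12), (q, 22, 8, 1), (q, 23, 12, 3), (q, 23, 14, 21), (q, 23, 22, 12), (q, 23, 8, 1), (w, 24, 10, 18), (w, 24, 29, 35), (w, 27, 10, 18), (w, 27, 29, 35), (w, 30, 10, 18), (w, 30, 29, 35), (w, 33, 10, 18), (w, 33, 29, 35), (w, 9, 10, 18), (w, 9, 29, 35)}.
Selection G = w and D >= 21: {(w, 24, 10, 18), (w, 24, 29, 35), (w, 27, 10, 18), (w, 27, 29, 35), (w, 30, 10, 18), (w, 30, 29, 35), (w, 33, 10, 18), (w, 33, 29, 35)}
π_{G, B, D} gives {(w, 10, 24), (w, 10, 27), (w, 10, 30), (w, 10, 33), (w, 29, 24), (w, 29, 27), (w, 29, 30), (w, 29, 33)}.

{(w, 10, 24), (w, 10, 27), (w, 10, 30), (w, 10, 33), (w, 29, 24), (w, 29, 27), (w, 29, 30), (w, 29, 33)}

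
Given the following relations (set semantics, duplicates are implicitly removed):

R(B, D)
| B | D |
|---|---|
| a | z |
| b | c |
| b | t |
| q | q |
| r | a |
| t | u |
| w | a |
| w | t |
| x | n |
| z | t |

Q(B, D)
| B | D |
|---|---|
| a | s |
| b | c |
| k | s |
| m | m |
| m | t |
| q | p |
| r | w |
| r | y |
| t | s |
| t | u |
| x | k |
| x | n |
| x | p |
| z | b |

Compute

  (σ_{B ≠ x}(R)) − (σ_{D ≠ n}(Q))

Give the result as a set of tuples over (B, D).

Selection B ≠ x: {(a, z), (b, c), (b, t), (q, q), (r, a), (t, u), (w, a), (w, t), (z, t)}
Selection D ≠ n: {(a, s), (b, c), (k, s), (m, m), (m, t), (q, p), (r, w), (r, y), (t, s), (t, u), (x, k), (x, p), (z, b)}
Taking the difference: {(a, z), (b, t), (q, q), (r, a), (w, a), (w, t), (z, t)}

{(a, z), (b, t), (q, q), (r, a), (w, a), (w, t), (z, t)}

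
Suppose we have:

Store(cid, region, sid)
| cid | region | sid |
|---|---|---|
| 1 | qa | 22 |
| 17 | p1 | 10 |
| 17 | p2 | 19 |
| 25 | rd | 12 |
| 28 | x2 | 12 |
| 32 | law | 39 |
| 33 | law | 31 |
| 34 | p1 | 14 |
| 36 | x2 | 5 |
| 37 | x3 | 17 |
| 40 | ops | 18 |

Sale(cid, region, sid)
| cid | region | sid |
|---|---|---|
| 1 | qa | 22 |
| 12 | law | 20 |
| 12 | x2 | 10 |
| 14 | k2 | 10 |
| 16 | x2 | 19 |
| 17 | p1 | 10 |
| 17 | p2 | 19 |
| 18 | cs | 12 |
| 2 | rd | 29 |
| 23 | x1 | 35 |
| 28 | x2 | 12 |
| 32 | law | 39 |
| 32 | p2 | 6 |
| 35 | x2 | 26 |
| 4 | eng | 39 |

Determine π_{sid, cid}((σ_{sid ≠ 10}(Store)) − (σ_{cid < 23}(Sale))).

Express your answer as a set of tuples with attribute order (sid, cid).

{(12, 25), (12, 28), (14, 34), (17, 37), (18, 40), (31, 33), (39, 32), (5, 36)}

Filtering on sid ≠ 10 leaves {(1, qa, 22), (17, p2, 19), (25, rd, 12), (28, x2, 12), (32, law, 39), (33, law, 31), (34, p1, 14), (36, x2, 5), (37, x3, 17), (40, ops, 18)}.
Filtering on cid < 23 leaves {(1, qa, 22), (12, law, 20), (12, x2, 10), (14, k2, 10), (16, x2, 19), (17, p1, 10), (17, p2, 19), (18, cs, 12), (2, rd, 29), (4, eng, 39)}.
Set difference of the two operands is {(25, rd, 12), (28, x2, 12), (32, law, 39), (33, law, 31), (34, p1, 14), (36, x2, 5), (37, x3, 17), (40, ops, 18)}.
π[sid, cid]: project onto (sid, cid) → {(12, 25), (12, 28), (14, 34), (17, 37), (18, 40), (31, 33), (39, 32), (5, 36)}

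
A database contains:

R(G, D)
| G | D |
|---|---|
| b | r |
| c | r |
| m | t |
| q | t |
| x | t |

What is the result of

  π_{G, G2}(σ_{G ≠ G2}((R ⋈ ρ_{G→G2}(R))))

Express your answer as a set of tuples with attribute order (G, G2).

{(b, c), (c, b), (m, q), (m, x), (q, m), (q, x), (x, m), (x, q)}

ρ[G→G2]: schema becomes (G2, D); tuples unchanged.
Natural join on D: {(b, r, b), (b, r, c), (c, r, b), (c, r, c), (m, t, m), (m, t, q), (m, t, x), (q, t, m), (q, t, q), (q, t, x), (x, t, m), (x, t, q), (x, t, x)}
σ[G ≠ G2]: keep tuples satisfying G ≠ G2 → {(b, r, c), (c, r, b), (m, t, q), (m, t, x), (q, t, m), (q, t, x), (x, t, m), (x, t, q)}
Projecting to G, G2: {(b, c), (c, b), (m, q), (m, x), (q, m), (q, x), (x, m), (x, q)}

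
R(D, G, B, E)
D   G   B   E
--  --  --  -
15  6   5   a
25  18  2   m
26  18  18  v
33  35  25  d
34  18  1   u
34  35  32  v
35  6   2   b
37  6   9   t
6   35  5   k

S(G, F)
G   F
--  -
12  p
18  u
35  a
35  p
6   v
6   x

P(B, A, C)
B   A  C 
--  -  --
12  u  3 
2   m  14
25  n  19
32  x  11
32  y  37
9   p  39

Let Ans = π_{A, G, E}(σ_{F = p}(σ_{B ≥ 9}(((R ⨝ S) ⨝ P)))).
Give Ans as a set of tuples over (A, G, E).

{(n, 35, d), (x, 35, v), (y, 35, v)}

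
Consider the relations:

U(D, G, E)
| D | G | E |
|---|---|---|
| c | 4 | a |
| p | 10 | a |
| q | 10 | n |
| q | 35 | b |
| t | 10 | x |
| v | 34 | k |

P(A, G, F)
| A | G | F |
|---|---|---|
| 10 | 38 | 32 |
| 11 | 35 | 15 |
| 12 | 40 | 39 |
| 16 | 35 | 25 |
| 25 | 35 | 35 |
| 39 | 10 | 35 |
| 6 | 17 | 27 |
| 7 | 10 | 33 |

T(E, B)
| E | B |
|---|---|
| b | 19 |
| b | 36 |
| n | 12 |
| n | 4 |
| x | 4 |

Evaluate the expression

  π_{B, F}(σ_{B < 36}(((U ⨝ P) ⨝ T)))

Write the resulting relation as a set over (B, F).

Natural join on G: {(p, 10, a, 39, 35), (p, 10, a, 7, 33), (q, 10, n, 39, 35), (q, 10, n, 7, 33), (q, 35, b, 11, 15), (q, 35, b, 16, 25), (q, 35, b, 25, 35), (t, 10, x, 39, 35), (t, 10, x, 7, 33)}
Natural join on E: {(q, 10, n, 39, 35, 12), (q, 10, n, 39, 35, 4), (q, 10, n, 7, 33, 12), (q, 10, n, 7, 33, 4), (q, 35, b, 11, 15, 19), (q, 35, b, 11, 15, 36), (q, 35, b, 16, 25, 19), (q, 35, b, 16, 25, 36), (q, 35, b, 25, 35, 19), (q, 35, b, 25, 35, 36), (t, 10, x, 39, 35, 4), (t, 10, x, 7, 33, 4)}
σ[B < 36]: keep tuples satisfying B < 36 → {(q, 10, n, 39, 35, 12), (q, 10, n, 39, 35, 4), (q, 10, n, 7, 33, 12), (q, 10, n, 7, 33, 4), (q, 35, b, 11, 15, 19), (q, 35, b, 16, 25, 19), (q, 35, b, 25, 35, 19), (t, 10, x, 39, 35, 4), (t, 10, x, 7, 33, 4)}
Projecting to B, F (2 duplicate(s) eliminated): {(12, 33), (12, 35), (19, 15), (19, 25), (19, 35), (4, 33), (4, 35)}

{(12, 33), (12, 35), (19, 15), (19, 25), (19, 35), (4, 33), (4, 35)}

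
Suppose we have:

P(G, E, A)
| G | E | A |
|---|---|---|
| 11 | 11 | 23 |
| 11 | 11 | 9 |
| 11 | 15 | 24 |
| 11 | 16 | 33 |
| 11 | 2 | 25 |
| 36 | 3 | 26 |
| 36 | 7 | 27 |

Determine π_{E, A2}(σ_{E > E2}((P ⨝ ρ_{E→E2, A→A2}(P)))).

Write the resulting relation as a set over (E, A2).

{(11, 25), (15, 23), (15, 25), (15, 9), (16, 23), (16, 24), (16, 25), (16, 9), (7, 26)}

ρ[E→E2, A→A2]: schema becomes (G, E2, A2); tuples unchanged.
P ⋈ ρ_{E→E2, A→A2}(P) (natural join on G): {(11, 11, 23, 11, 23), (11, 11, 23, 11, 9), (11, 11, 23, 15, 24), (11, 11, 23, 16, 33), (11, 11, 23, 2, 25), (11, 11, 9, 11, 23), (11, 11, 9, 11, 9), (11, 11, 9, 15, 24), (11, 11, 9, 16, 33), (11, 11, 9, 2, 25), (11, 15, 24, 11, 23), (11, 15, 24, 11, 9), (11, 15, 24, 15, 24), (11, 15, 24, 16, 33), (11, 15, 24, 2, 25), (11, 16, 33, 11, 23), (11, 16, 33, 11, 9), (11, 16, 33, 15, 24), (11, 16, 33, 16, 33), (11, 16, 33, 2, 25), (11, 2, 25, 11, 23), (11, 2, 25, 11, 9), (11, 2, 25, 15, 24), (11, 2, 25, 16, 33), (11, 2, 25, 2, 25), (36, 3, 26, 3, 26), (36, 3, 26, 7, 27), (36, 7, 27, 3, 26), (36, 7, 27, 7, 27)}
Apply σ_{E > E2}; surviving tuples: {(11, 11, 23, 2, 25), (11, 11, 9, 2, 25), (11, 15, 24, 11, 23), (11, 15, 24, 11, 9), (11, 15, 24, 2, 25), (11, 16, 33, 11, 23), (11, 16, 33, 11, 9), (11, 16, 33, 15, 24), (11, 16, 33, 2, 25), (36, 7, 27, 3, 26)}
Keep only column(s) E, A2 (1 duplicate(s) eliminated): {(11, 25), (15, 23), (15, 25), (15, 9), (16, 23), (16, 24), (16, 25), (16, 9), (7, 26)}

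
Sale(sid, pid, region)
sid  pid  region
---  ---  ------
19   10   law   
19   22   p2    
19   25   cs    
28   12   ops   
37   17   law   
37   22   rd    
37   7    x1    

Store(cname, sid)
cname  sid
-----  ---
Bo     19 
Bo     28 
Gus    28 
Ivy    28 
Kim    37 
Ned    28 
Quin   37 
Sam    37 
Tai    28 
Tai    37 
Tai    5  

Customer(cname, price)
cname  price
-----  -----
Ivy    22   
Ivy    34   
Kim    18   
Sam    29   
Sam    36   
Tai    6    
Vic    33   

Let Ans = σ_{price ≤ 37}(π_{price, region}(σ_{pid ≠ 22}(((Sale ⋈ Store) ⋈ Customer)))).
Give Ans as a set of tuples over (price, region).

{(18, law), (18, x1), (22, ops), (29, law), (29, x1), (34, ops), (36, law), (36, x1), (6, law), (6, ops), (6, x1)}

Sale ⋈ Store (natural join on sid): {(19, 10, law, Bo), (19, 22, p2, Bo), (19, 25, cs, Bo), (28, 12, ops, Bo), (28, 12, ops, Gus), (28, 12, ops, Ivy), (28, 12, ops, Ned), (28, 12, ops, Tai), (37, 17, law, Kim), (37, 17, law, Quin), (37, 17, law, Sam), (37, 17, law, Tai), (37, 22, rd, Kim), (37, 22, rd, Quin), (37, 22, rd, Sam), (37, 22, rd, Tai), (37, 7, x1, Kim), (37, 7, x1, Quin), (37, 7, x1, Sam), (37, 7, x1, Tai)}
(Sale ⋈ Store) ⋈ Customer (natural join on cname): {(28, 12, ops, Ivy, 22), (28, 12, ops, Ivy, 34), (28, 12, ops, Tai, 6), (37, 17, law, Kim, 18), (37, 17, law, Sam, 29), (37, 17, law, Sam, 36), (37, 17, law, Tai, 6), (37, 22, rd, Kim, 18), (37, 22, rd, Sam, 29), (37, 22, rd, Sam, 36), (37, 22, rd, Tai, 6), (37, 7, x1, Kim, 18), (37, 7, x1, Sam, 29), (37, 7, x1, Sam, 36), (37, 7, x1, Tai, 6)}
Selection pid ≠ 22: {(28, 12, ops, Ivy, 22), (28, 12, ops, Ivy, 34), (28, 12, ops, Tai, 6), (37, 17, law, Kim, 18), (37, 17, law, Sam, 29), (37, 17, law, Sam, 36), (37, 17, law, Tai, 6), (37, 7, x1, Kim, 18), (37, 7, x1, Sam, 29), (37, 7, x1, Sam, 36), (37, 7, x1, Tai, 6)}
π[price, region]: project onto (price, region) → {(18, law), (18, x1), (22, ops), (29, law), (29, x1), (34, ops), (36, law), (36, x1), (6, law), (6, ops), (6, x1)}
Selection price ≤ 37: {(18, law), (18, x1), (22, ops), (29, law), (29, x1), (34, ops), (36, law), (36, x1), (6, law), (6, ops), (6, x1)}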